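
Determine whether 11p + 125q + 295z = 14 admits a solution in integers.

yes

gcd(125, 11):
  125 = 11*11 + 4
  11 = 2*4 + 3
  4 = 1*3 + 1
  3 = 3*1
so gcd(125, 11) = 1.
gcd(1, 295) = 1.
1 divides 14, so integer solutions exist.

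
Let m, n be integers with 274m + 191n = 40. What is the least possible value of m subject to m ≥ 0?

gcd(274, 191) = 1  (274 = 1·191 + 83, 191 = 2·83 + 25, 83 = 3·25 + 8, 25 = 3·8 + 1, 8 = 8·1).
1 divides 40, so solutions exist.
Back-substituting, 274·(-23) + 191·(33) = 1.
Scale by 40/1 = 40: (m₀, n₀) = (-920, 1320).
General solution: m = -920 + 191t, n = 1320 - 274t for integer t.
m ≥ 0: smallest is -920 mod 191 = 35 (at t = 5), with n = -50.

35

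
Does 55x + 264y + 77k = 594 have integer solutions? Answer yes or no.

gcd(264, 55) = 11.
gcd(11, 77) = 11.
11 divides 594, so integer solutions exist.

yes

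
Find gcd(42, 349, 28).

gcd(349, 42) = 1.
gcd(1, 28) = 1.

1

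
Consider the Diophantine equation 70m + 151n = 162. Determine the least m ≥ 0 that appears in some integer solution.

149

gcd(151, 70) = 1  (151 = 2·70 + 11, 70 = 6·11 + 4, 11 = 2·4 + 3, 4 = 1·3 + 1, 3 = 3·1).
1 divides 162, so solutions exist.
Back-substituting, 70·(41) + 151·(-19) = 1.
Scale by 162/1 = 162: (m₀, n₀) = (6642, -3078).
General solution: m = 6642 + 151t, n = -3078 - 70t for integer t.
m ≥ 0: smallest is 6642 mod 151 = 149 (at t = -43), with n = -68.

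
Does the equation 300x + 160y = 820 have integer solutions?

yes

gcd(300, 160) = 20  (300 = 1×160 + 140, 160 = 1×140 + 20, 140 = 7×20).
20 divides 820, so integer solutions exist.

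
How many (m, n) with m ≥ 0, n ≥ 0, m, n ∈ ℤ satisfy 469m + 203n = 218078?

gcd(469, 203) = 7  (469 = 2·203 + 63, 203 = 3·63 + 14, 63 = 4·14 + 7, 14 = 2·7).
Back-substituting, 469·(13) + 203·(-30) = 7.
Scale by 31154: one solution is (405002, -934620). Reduce m mod 29: (17, 1035).
General: m = 17 + 29t, n = 1035 - 67t.
m ≥ 0 ⇒ t ≥ 0; n ≥ 0 ⇒ t ≤ 15. So t ∈ [0, 15]: 16 solutions.

16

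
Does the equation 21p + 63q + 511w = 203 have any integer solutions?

gcd(63, 21):
  63 = 3*21
so gcd(63, 21) = 21.
gcd(21, 511) = 7.
7 divides 203, so integer solutions exist.

yes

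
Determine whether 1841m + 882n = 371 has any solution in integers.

gcd(1841, 882) = 7  (1841 = 2×882 + 77, 882 = 11×77 + 35, 77 = 2×35 + 7, 35 = 5×7).
7 divides 371, so integer solutions exist.

yes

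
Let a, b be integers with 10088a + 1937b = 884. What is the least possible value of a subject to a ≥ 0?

7

gcd(10088, 1937) = 13  (10088 = 5×1937 + 403, 1937 = 4×403 + 325, 403 = 1×325 + 78, 325 = 4×78 + 13, 78 = 6×13).
13 divides 884, so solutions exist.
Back-substituting, 10088×(-24) + 1937×(125) = 13.
Scale by 884/13 = 68: (a₀, b₀) = (-1632, 8500).
General solution: a = -1632 + 149t, b = 8500 - 776t for integer t.
a ≥ 0: smallest is -1632 mod 149 = 7 (at t = 11), with b = -36.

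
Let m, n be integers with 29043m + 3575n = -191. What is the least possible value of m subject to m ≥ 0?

gcd(29043, 3575):
  29043 = 8*3575 + 443
  3575 = 8*443 + 31
  443 = 14*31 + 9
  31 = 3*9 + 4
  9 = 2*4 + 1
  4 = 4*1
so gcd(29043, 3575) = 1.
1 divides -191, so solutions exist.
Back-substitute for Bézout coefficients:
  1 = 9 - 2*4
  ... = 29043*(807) + 3575*(-6556)
Scale by -191/1 = -191: (m₀, n₀) = (-154137, 1252196).
General solution: m = -154137 + 3575t, n = 1252196 - 29043t for integer t.
m ≥ 0: smallest is -154137 mod 3575 = 3163 (at t = 44), with n = -25696.

3163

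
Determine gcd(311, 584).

1

gcd(584, 311):
  584 = 1×311 + 273
  311 = 1×273 + 38
  273 = 7×38 + 7
  38 = 5×7 + 3
  7 = 2×3 + 1
  3 = 3×1
so gcd(584, 311) = 1.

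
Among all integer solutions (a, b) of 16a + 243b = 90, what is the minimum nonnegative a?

gcd(243, 16):
  243 = 15*16 + 3
  16 = 5*3 + 1
  3 = 3*1
so gcd(243, 16) = 1.
1 divides 90, so solutions exist.
Back-substitute for Bézout coefficients:
  1 = 16 - 5*3
  ... = 16*(76) + 243*(-5)
Scale by 90/1 = 90: (a₀, b₀) = (6840, -450).
General solution: a = 6840 + 243t, b = -450 - 16t for integer t.
a ≥ 0: smallest is 6840 mod 243 = 36 (at t = -28), with b = -2.

36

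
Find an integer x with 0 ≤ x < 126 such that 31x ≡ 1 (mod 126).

gcd(126, 31) = 1  (126 = 4*31 + 2, 31 = 15*2 + 1, 2 = 2*1).
Back-substituting, 31*(61) + 126*(-15) = 1.
So 31*61 ≡ 1 (mod 126), and 61 mod 126 = 61.

61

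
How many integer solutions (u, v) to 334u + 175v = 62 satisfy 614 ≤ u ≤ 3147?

14

gcd(334, 175) = 1.
By Bézout, 334·(-11) + 175·(21) = 1.
Particular solution: (18, -34).
General solution: u = 18 + 175t, v = -34 - 334t for integer t.
614 ≤ 18 + 175t ≤ 3147 gives t ∈ [4, 17], which is 14 values.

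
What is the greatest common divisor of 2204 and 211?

1

gcd(2204, 211) = 1  (2204 = 10·211 + 94, 211 = 2·94 + 23, 94 = 4·23 + 2, 23 = 11·2 + 1, 2 = 2·1).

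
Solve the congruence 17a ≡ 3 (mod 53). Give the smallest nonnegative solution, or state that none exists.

22

gcd(53, 17) = 1  (53 = 3·17 + 2, 17 = 8·2 + 1, 2 = 2·1).
1 divides 3, so solutions exist.
Back-substituting, 17·(25) + 53·(-8) = 1.
So 17·(25) ≡ 1 (mod 53); multiply by 3: a ≡ 75 (mod 53).
Smallest nonnegative: a = 75 mod 53 = 22.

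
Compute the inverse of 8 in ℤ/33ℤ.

gcd(33, 8) = 1.
By Bézout, 8×(-4) + 33×(1) = 1.
So 8×-4 ≡ 1 (mod 33), and -4 mod 33 = 29.

29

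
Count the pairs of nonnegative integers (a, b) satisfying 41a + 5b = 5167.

gcd(41, 5) = 1.
By Bézout, 41·(1) + 5·(-8) = 1.
One solution: (2, 1017).
General: a = 2 + 5t, b = 1017 - 41t.
a ≥ 0 ⇒ t ≥ 0; b ≥ 0 ⇒ t ≤ 24. So t ∈ [0, 24]: 25 solutions.

25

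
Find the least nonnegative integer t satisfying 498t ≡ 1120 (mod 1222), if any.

228

gcd(1222, 498) = 2  (1222 = 2*498 + 226, 498 = 2*226 + 46, 226 = 4*46 + 42, 46 = 1*42 + 4, 42 = 10*4 + 2, 4 = 2*2).
2 divides 1120, so solutions exist.
Back-substituting, 498*(-292) + 1222*(119) = 2.
So 498*(-292) ≡ 2 (mod 1222); multiply by 560: t ≡ -163520 (mod 611).
Smallest nonnegative: t = -163520 mod 611 = 228.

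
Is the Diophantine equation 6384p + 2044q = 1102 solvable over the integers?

no

gcd(6384, 2044) = 28.
28 does not divide 1102 (remainder 10), so no integer solutions.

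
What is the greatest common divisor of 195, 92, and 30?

gcd(195, 92) = 1.
gcd(1, 30) = 1.

1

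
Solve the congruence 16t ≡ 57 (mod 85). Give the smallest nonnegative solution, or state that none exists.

62

gcd(85, 16) = 1.
1 divides 57, so solutions exist.
By Bézout, 16×(16) + 85×(-3) = 1.
So 16×(16) ≡ 1 (mod 85); multiply by 57: t ≡ 912 (mod 85).
Smallest nonnegative: t = 912 mod 85 = 62.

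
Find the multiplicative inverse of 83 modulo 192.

155

gcd(192, 83):
  192 = 2*83 + 26
  83 = 3*26 + 5
  26 = 5*5 + 1
  5 = 5*1
so gcd(192, 83) = 1.
Back-substitute for Bézout coefficients:
  1 = 26 - 5*5
  ... = 83*(-37) + 192*(16)
So 83*-37 ≡ 1 (mod 192), and -37 mod 192 = 155.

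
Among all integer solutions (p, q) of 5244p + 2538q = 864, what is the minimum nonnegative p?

126

gcd(5244, 2538) = 6.
6 divides 864, so solutions exist.
By Bézout, 5244×(136) + 2538×(-281) = 6.
Scale by 864/6 = 144: (p₀, q₀) = (19584, -40464).
General solution: p = 19584 + 423t, q = -40464 - 874t for integer t.
p ≥ 0: smallest is 19584 mod 423 = 126 (at t = -46), with q = -260.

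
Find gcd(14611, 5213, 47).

gcd(14611, 5213) = 1  (14611 = 2×5213 + 4185, 5213 = 1×4185 + 1028, 4185 = 4×1028 + 73, 1028 = 14×73 + 6, 73 = 12×6 + 1, 6 = 6×1).
gcd(1, 47) = 1.

1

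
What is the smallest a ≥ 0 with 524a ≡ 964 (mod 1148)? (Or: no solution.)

gcd(1148, 524) = 4  (1148 = 2·524 + 100, 524 = 5·100 + 24, 100 = 4·24 + 4, 24 = 6·4).
4 divides 964, so solutions exist.
Back-substituting, 524·(-46) + 1148·(21) = 4.
So 524·(-46) ≡ 4 (mod 1148); multiply by 241: a ≡ -11086 (mod 287).
Smallest nonnegative: a = -11086 mod 287 = 107.

107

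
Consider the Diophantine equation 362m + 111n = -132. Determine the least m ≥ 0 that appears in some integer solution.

72

gcd(362, 111):
  362 = 3*111 + 29
  111 = 3*29 + 24
  29 = 1*24 + 5
  24 = 4*5 + 4
  5 = 1*4 + 1
  4 = 4*1
so gcd(362, 111) = 1.
1 divides -132, so solutions exist.
Back-substitute for Bézout coefficients:
  1 = 5 - 1*4
  ... = 362*(23) + 111*(-75)
Scale by -132/1 = -132: (m₀, n₀) = (-3036, 9900).
General solution: m = -3036 + 111t, n = 9900 - 362t for integer t.
m ≥ 0: smallest is -3036 mod 111 = 72 (at t = 28), with n = -236.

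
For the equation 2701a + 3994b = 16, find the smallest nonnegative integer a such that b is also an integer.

3404

gcd(3994, 2701) = 1  (3994 = 1×2701 + 1293, 2701 = 2×1293 + 115, 1293 = 11×115 + 28, 115 = 4×28 + 3, 28 = 9×3 + 1, 3 = 3×1).
1 divides 16, so solutions exist.
Back-substituting, 2701×(-1285) + 3994×(869) = 1.
Scale by 16/1 = 16: (a₀, b₀) = (-20560, 13904).
General solution: a = -20560 + 3994t, b = 13904 - 2701t for integer t.
a ≥ 0: smallest is -20560 mod 3994 = 3404 (at t = 6), with b = -2302.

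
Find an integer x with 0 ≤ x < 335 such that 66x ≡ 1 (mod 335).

66

gcd(335, 66):
  335 = 5×66 + 5
  66 = 13×5 + 1
  5 = 5×1
so gcd(335, 66) = 1.
Back-substitute for Bézout coefficients:
  1 = 66 - 13×5
  ... = 66×(66) + 335×(-13)
So 66×66 ≡ 1 (mod 335), and 66 mod 335 = 66.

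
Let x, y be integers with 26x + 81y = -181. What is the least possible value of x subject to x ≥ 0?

46

gcd(81, 26):
  81 = 3×26 + 3
  26 = 8×3 + 2
  3 = 1×2 + 1
  2 = 2×1
so gcd(81, 26) = 1.
1 divides -181, so solutions exist.
Back-substitute for Bézout coefficients:
  1 = 3 - 1×2
  ... = 26×(-28) + 81×(9)
Scale by -181/1 = -181: (x₀, y₀) = (5068, -1629).
General solution: x = 5068 + 81t, y = -1629 - 26t for integer t.
x ≥ 0: smallest is 5068 mod 81 = 46 (at t = -62), with y = -17.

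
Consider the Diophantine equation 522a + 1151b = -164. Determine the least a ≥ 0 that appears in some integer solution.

gcd(1151, 522) = 1.
1 divides -164, so solutions exist.
By Bézout, 522·(-355) + 1151·(161) = 1.
Scale by -164/1 = -164: (a₀, b₀) = (58220, -26404).
General solution: a = 58220 + 1151t, b = -26404 - 522t for integer t.
a ≥ 0: smallest is 58220 mod 1151 = 670 (at t = -50), with b = -304.

670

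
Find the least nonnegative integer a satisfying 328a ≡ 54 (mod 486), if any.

135

gcd(486, 328) = 2  (486 = 1×328 + 158, 328 = 2×158 + 12, 158 = 13×12 + 2, 12 = 6×2).
2 divides 54, so solutions exist.
Back-substituting, 328×(-40) + 486×(27) = 2.
So 328×(-40) ≡ 2 (mod 486); multiply by 27: a ≡ -1080 (mod 243).
Smallest nonnegative: a = -1080 mod 243 = 135.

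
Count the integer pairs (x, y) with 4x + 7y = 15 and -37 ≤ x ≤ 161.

28

gcd(7, 4) = 1.
By Bézout, 4·(2) + 7·(-1) = 1.
Particular solution: (2, 1).
General solution: x = 2 + 7t, y = 1 - 4t for integer t.
-37 ≤ 2 + 7t ≤ 161 gives t ∈ [-5, 22], which is 28 values.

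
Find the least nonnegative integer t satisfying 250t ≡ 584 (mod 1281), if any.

443

gcd(1281, 250):
  1281 = 5*250 + 31
  250 = 8*31 + 2
  31 = 15*2 + 1
  2 = 2*1
so gcd(1281, 250) = 1.
1 divides 584, so solutions exist.
Back-substitute for Bézout coefficients:
  1 = 31 - 15*2
  ... = 250*(-620) + 1281*(121)
So 250*(-620) ≡ 1 (mod 1281); multiply by 584: t ≡ -362080 (mod 1281).
Smallest nonnegative: t = -362080 mod 1281 = 443.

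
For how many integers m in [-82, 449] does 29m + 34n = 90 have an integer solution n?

gcd(34, 29) = 1  (34 = 1×29 + 5, 29 = 5×5 + 4, 5 = 1×4 + 1, 4 = 4×1).
Back-substituting, 29×(-7) + 34×(6) = 1.
Scale by 90: particular solution (-630, 540); reduce m mod 34: (16, -11).
General solution: m = 16 + 34t, n = -11 - 29t for integer t.
-82 ≤ 16 + 34t ≤ 449 gives t ∈ [-2, 12], which is 15 values.

15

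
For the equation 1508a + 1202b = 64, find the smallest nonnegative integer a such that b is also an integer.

558

gcd(1508, 1202) = 2  (1508 = 1·1202 + 306, 1202 = 3·306 + 284, 306 = 1·284 + 22, 284 = 12·22 + 20, 22 = 1·20 + 2, 20 = 10·2).
2 divides 64, so solutions exist.
Back-substituting, 1508·(55) + 1202·(-69) = 2.
Scale by 64/2 = 32: (a₀, b₀) = (1760, -2208).
General solution: a = 1760 + 601t, b = -2208 - 754t for integer t.
a ≥ 0: smallest is 1760 mod 601 = 558 (at t = -2), with b = -700.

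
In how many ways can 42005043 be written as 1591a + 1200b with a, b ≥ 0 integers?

gcd(1591, 1200):
  1591 = 1×1200 + 391
  1200 = 3×391 + 27
  391 = 14×27 + 13
  27 = 2×13 + 1
  13 = 13×1
so gcd(1591, 1200) = 1.
Back-substitute for Bézout coefficients:
  1 = 27 - 2×13
  ... = 1591×(-89) + 1200×(118)
Scale by 42005043: one solution is (-3738448827, 4956595074). Reduce a mod 1200: (1173, 33449).
General: a = 1173 + 1200t, b = 33449 - 1591t.
a ≥ 0 ⇒ t ≥ 0; b ≥ 0 ⇒ t ≤ 21. So t ∈ [0, 21]: 22 solutions.

22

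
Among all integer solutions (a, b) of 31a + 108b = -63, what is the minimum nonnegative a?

99

gcd(108, 31) = 1  (108 = 3*31 + 15, 31 = 2*15 + 1, 15 = 15*1).
1 divides -63, so solutions exist.
Back-substituting, 31*(7) + 108*(-2) = 1.
Scale by -63/1 = -63: (a₀, b₀) = (-441, 126).
General solution: a = -441 + 108t, b = 126 - 31t for integer t.
a ≥ 0: smallest is -441 mod 108 = 99 (at t = 5), with b = -29.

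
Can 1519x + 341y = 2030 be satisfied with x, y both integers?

no

gcd(1519, 341):
  1519 = 4×341 + 155
  341 = 2×155 + 31
  155 = 5×31
so gcd(1519, 341) = 31.
31 does not divide 2030 (remainder 15), so no integer solutions.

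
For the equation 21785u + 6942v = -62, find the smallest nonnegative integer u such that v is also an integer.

gcd(21785, 6942) = 1  (21785 = 3*6942 + 959, 6942 = 7*959 + 229, 959 = 4*229 + 43, 229 = 5*43 + 14, 43 = 3*14 + 1, 14 = 14*1).
1 divides -62, so solutions exist.
Back-substituting, 21785*(485) + 6942*(-1522) = 1.
Scale by -62/1 = -62: (u₀, v₀) = (-30070, 94364).
General solution: u = -30070 + 6942t, v = 94364 - 21785t for integer t.
u ≥ 0: smallest is -30070 mod 6942 = 4640 (at t = 5), with v = -14561.

4640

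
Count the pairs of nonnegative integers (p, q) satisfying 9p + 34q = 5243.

17

gcd(34, 9) = 1.
By Bézout, 9×(-15) + 34×(4) = 1.
One solution: (31, 146).
General: p = 31 + 34t, q = 146 - 9t.
p ≥ 0 ⇒ t ≥ 0; q ≥ 0 ⇒ t ≤ 16. So t ∈ [0, 16]: 17 solutions.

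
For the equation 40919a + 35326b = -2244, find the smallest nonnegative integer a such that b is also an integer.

1686

gcd(40919, 35326) = 17.
17 divides -2244, so solutions exist.
By Bézout, 40919·(979) + 35326·(-1134) = 17.
Scale by -2244/17 = -132: (a₀, b₀) = (-129228, 149688).
General solution: a = -129228 + 2078t, b = 149688 - 2407t for integer t.
a ≥ 0: smallest is -129228 mod 2078 = 1686 (at t = 63), with b = -1953.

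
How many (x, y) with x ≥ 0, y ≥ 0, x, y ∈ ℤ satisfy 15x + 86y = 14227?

gcd(86, 15) = 1  (86 = 5*15 + 11, 15 = 1*11 + 4, 11 = 2*4 + 3, 4 = 1*3 + 1, 3 = 3*1).
Back-substituting, 15*(23) + 86*(-4) = 1.
Scale by 14227: one solution is (327221, -56908). Reduce x mod 86: (77, 152).
General: x = 77 + 86t, y = 152 - 15t.
x ≥ 0 ⇒ t ≥ 0; y ≥ 0 ⇒ t ≤ 10. So t ∈ [0, 10]: 11 solutions.

11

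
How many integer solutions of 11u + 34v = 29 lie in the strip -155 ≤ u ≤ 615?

23

gcd(34, 11):
  34 = 3*11 + 1
  11 = 11*1
so gcd(34, 11) = 1.
Back-substitute for Bézout coefficients:
  1 = 34 - 3*11
  ... = 11*(-3) + 34*(1)
Scale by 29: particular solution (-87, 29); reduce u mod 34: (15, -4).
General solution: u = 15 + 34t, v = -4 - 11t for integer t.
-155 ≤ 15 + 34t ≤ 615 gives t ∈ [-5, 17], which is 23 values.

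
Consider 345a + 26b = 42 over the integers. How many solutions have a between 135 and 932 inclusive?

31

gcd(345, 26) = 1  (345 = 13·26 + 7, 26 = 3·7 + 5, 7 = 1·5 + 2, 5 = 2·2 + 1, 2 = 2·1).
Back-substituting, 345·(-11) + 26·(146) = 1.
Scale by 42: particular solution (-462, 6132); reduce a mod 26: (6, -78).
General solution: a = 6 + 26t, b = -78 - 345t for integer t.
135 ≤ 6 + 26t ≤ 932 gives t ∈ [5, 35], which is 31 values.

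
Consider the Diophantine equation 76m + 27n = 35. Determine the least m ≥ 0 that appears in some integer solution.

20

gcd(76, 27):
  76 = 2×27 + 22
  27 = 1×22 + 5
  22 = 4×5 + 2
  5 = 2×2 + 1
  2 = 2×1
so gcd(76, 27) = 1.
1 divides 35, so solutions exist.
Back-substitute for Bézout coefficients:
  1 = 5 - 2×2
  ... = 76×(-11) + 27×(31)
Scale by 35/1 = 35: (m₀, n₀) = (-385, 1085).
General solution: m = -385 + 27t, n = 1085 - 76t for integer t.
m ≥ 0: smallest is -385 mod 27 = 20 (at t = 15), with n = -55.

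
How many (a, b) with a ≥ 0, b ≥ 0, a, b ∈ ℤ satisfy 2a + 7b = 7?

1

gcd(7, 2) = 1.
By Bézout, 2×(-3) + 7×(1) = 1.
One solution: (0, 1).
General: a = 0 + 7t, b = 1 - 2t.
a ≥ 0 ⇒ t ≥ 0; b ≥ 0 ⇒ t ≤ 0. So t ∈ [0, 0]: 1 solution.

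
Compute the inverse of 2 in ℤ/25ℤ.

13

gcd(25, 2) = 1  (25 = 12×2 + 1, 2 = 2×1).
Back-substituting, 2×(-12) + 25×(1) = 1.
So 2×-12 ≡ 1 (mod 25), and -12 mod 25 = 13.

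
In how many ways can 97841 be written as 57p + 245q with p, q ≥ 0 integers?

gcd(245, 57):
  245 = 4·57 + 17
  57 = 3·17 + 6
  17 = 2·6 + 5
  6 = 1·5 + 1
  5 = 5·1
so gcd(245, 57) = 1.
Back-substitute for Bézout coefficients:
  1 = 6 - 1·5
  ... = 57·(43) + 245·(-10)
Scale by 97841: one solution is (4207163, -978410). Reduce p mod 245: (23, 394).
General: p = 23 + 245t, q = 394 - 57t.
p ≥ 0 ⇒ t ≥ 0; q ≥ 0 ⇒ t ≤ 6. So t ∈ [0, 6]: 7 solutions.

7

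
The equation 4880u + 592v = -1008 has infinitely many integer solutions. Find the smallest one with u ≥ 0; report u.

gcd(4880, 592) = 16.
16 divides -1008, so solutions exist.
By Bézout, 4880·(-4) + 592·(33) = 16.
Scale by -1008/16 = -63: (u₀, v₀) = (252, -2079).
General solution: u = 252 + 37t, v = -2079 - 305t for integer t.
u ≥ 0: smallest is 252 mod 37 = 30 (at t = -6), with v = -249.

30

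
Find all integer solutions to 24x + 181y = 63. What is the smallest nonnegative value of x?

161

gcd(181, 24):
  181 = 7·24 + 13
  24 = 1·13 + 11
  13 = 1·11 + 2
  11 = 5·2 + 1
  2 = 2·1
so gcd(181, 24) = 1.
1 divides 63, so solutions exist.
Back-substitute for Bézout coefficients:
  1 = 11 - 5·2
  ... = 24·(83) + 181·(-11)
Scale by 63/1 = 63: (x₀, y₀) = (5229, -693).
General solution: x = 5229 + 181t, y = -693 - 24t for integer t.
x ≥ 0: smallest is 5229 mod 181 = 161 (at t = -28), with y = -21.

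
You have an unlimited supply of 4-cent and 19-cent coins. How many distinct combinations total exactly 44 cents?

Need nonnegative integers with 4j + 19k = 44.
gcd(4, 19) = 1, and 4·(5) + 19·(-1) = 1.
So (j₀, k₀) = (220, -44); general j = 220 + 19t, k = -44 - 4t.
j ≥ 0 ⇒ t ≥ -11; k ≥ 0 ⇒ t ≤ -11. That's 1 value of t.

1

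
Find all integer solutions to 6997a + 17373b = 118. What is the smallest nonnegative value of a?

gcd(17373, 6997):
  17373 = 2·6997 + 3379
  6997 = 2·3379 + 239
  3379 = 14·239 + 33
  239 = 7·33 + 8
  33 = 4·8 + 1
  8 = 8·1
so gcd(17373, 6997) = 1.
1 divides 118, so solutions exist.
Back-substitute for Bézout coefficients:
  1 = 33 - 4·8
  ... = 6997·(-2108) + 17373·(849)
Scale by 118/1 = 118: (a₀, b₀) = (-248744, 100182).
General solution: a = -248744 + 17373t, b = 100182 - 6997t for integer t.
a ≥ 0: smallest is -248744 mod 17373 = 11851 (at t = 15), with b = -4773.

11851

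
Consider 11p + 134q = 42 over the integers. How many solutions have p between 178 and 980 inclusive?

gcd(134, 11) = 1.
By Bézout, 11·(61) + 134·(-5) = 1.
Particular solution: (16, -1).
General solution: p = 16 + 134t, q = -1 - 11t for integer t.
178 ≤ 16 + 134t ≤ 980 gives t ∈ [2, 7], which is 6 values.

6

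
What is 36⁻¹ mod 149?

gcd(149, 36) = 1  (149 = 4×36 + 5, 36 = 7×5 + 1, 5 = 5×1).
Back-substituting, 36×(29) + 149×(-7) = 1.
So 36×29 ≡ 1 (mod 149), and 29 mod 149 = 29.

29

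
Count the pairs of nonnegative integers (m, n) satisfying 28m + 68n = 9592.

20

gcd(68, 28) = 4  (68 = 2×28 + 12, 28 = 2×12 + 4, 12 = 3×4).
Back-substituting, 28×(5) + 68×(-2) = 4.
Scale by 2398: one solution is (11990, -4796). Reduce m mod 17: (5, 139).
General: m = 5 + 17t, n = 139 - 7t.
m ≥ 0 ⇒ t ≥ 0; n ≥ 0 ⇒ t ≤ 19. So t ∈ [0, 19]: 20 solutions.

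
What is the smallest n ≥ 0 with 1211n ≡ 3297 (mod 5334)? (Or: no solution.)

267

gcd(5334, 1211) = 7.
7 divides 3297, so solutions exist.
By Bézout, 1211*(185) + 5334*(-42) = 7.
So 1211*(185) ≡ 7 (mod 5334); multiply by 471: n ≡ 87135 (mod 762).
Smallest nonnegative: n = 87135 mod 762 = 267.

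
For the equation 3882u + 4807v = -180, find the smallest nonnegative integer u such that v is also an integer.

312

gcd(4807, 3882):
  4807 = 1×3882 + 925
  3882 = 4×925 + 182
  925 = 5×182 + 15
  182 = 12×15 + 2
  15 = 7×2 + 1
  2 = 2×1
so gcd(4807, 3882) = 1.
1 divides -180, so solutions exist.
Back-substitute for Bézout coefficients:
  1 = 15 - 7×2
  ... = 3882×(-2245) + 4807×(1813)
Scale by -180/1 = -180: (u₀, v₀) = (404100, -326340).
General solution: u = 404100 + 4807t, v = -326340 - 3882t for integer t.
u ≥ 0: smallest is 404100 mod 4807 = 312 (at t = -84), with v = -252.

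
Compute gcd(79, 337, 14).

1

gcd(337, 79) = 1  (337 = 4·79 + 21, 79 = 3·21 + 16, 21 = 1·16 + 5, 16 = 3·5 + 1, 5 = 5·1).
gcd(1, 14) = 1.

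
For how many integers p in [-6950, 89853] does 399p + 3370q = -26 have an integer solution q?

28

gcd(3370, 399) = 1.
By Bézout, 399·(549) + 3370·(-65) = 1.
Particular solution: (2576, -305).
General solution: p = 2576 + 3370t, q = -305 - 399t for integer t.
-6950 ≤ 2576 + 3370t ≤ 89853 gives t ∈ [-2, 25], which is 28 values.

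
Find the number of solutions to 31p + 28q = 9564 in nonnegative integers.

gcd(31, 28):
  31 = 1*28 + 3
  28 = 9*3 + 1
  3 = 3*1
so gcd(31, 28) = 1.
Back-substitute for Bézout coefficients:
  1 = 28 - 9*3
  ... = 31*(-9) + 28*(10)
Scale by 9564: one solution is (-86076, 95640). Reduce p mod 28: (24, 315).
General: p = 24 + 28t, q = 315 - 31t.
p ≥ 0 ⇒ t ≥ 0; q ≥ 0 ⇒ t ≤ 10. So t ∈ [0, 10]: 11 solutions.

11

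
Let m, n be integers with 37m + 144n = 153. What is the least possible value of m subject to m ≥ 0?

117

gcd(144, 37):
  144 = 3·37 + 33
  37 = 1·33 + 4
  33 = 8·4 + 1
  4 = 4·1
so gcd(144, 37) = 1.
1 divides 153, so solutions exist.
Back-substitute for Bézout coefficients:
  1 = 33 - 8·4
  ... = 37·(-35) + 144·(9)
Scale by 153/1 = 153: (m₀, n₀) = (-5355, 1377).
General solution: m = -5355 + 144t, n = 1377 - 37t for integer t.
m ≥ 0: smallest is -5355 mod 144 = 117 (at t = 38), with n = -29.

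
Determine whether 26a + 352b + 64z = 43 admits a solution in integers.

gcd(352, 26) = 2.
gcd(2, 64) = 2.
2 does not divide 43 (remainder 1), so no integer solutions.

no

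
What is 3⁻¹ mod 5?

gcd(5, 3):
  5 = 1*3 + 2
  3 = 1*2 + 1
  2 = 2*1
so gcd(5, 3) = 1.
Back-substitute for Bézout coefficients:
  1 = 3 - 1*2
  ... = 3*(2) + 5*(-1)
So 3*2 ≡ 1 (mod 5), and 2 mod 5 = 2.

2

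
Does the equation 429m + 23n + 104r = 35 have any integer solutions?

yes

gcd(429, 23) = 1  (429 = 18·23 + 15, 23 = 1·15 + 8, 15 = 1·8 + 7, 8 = 1·7 + 1, 7 = 7·1).
gcd(1, 104) = 1.
1 divides 35, so integer solutions exist.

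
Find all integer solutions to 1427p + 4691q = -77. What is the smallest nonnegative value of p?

gcd(4691, 1427) = 1.
1 divides -77, so solutions exist.
By Bézout, 1427·(-881) + 4691·(268) = 1.
Scale by -77/1 = -77: (p₀, q₀) = (67837, -20636).
General solution: p = 67837 + 4691t, q = -20636 - 1427t for integer t.
p ≥ 0: smallest is 67837 mod 4691 = 2163 (at t = -14), with q = -658.

2163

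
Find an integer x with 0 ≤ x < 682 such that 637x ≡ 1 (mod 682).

197

gcd(682, 637) = 1  (682 = 1*637 + 45, 637 = 14*45 + 7, 45 = 6*7 + 3, 7 = 2*3 + 1, 3 = 3*1).
Back-substituting, 637*(197) + 682*(-184) = 1.
So 637*197 ≡ 1 (mod 682), and 197 mod 682 = 197.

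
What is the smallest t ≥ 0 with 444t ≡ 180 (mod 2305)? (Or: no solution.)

125

gcd(2305, 444) = 1.
1 divides 180, so solutions exist.
By Bézout, 444×(244) + 2305×(-47) = 1.
So 444×(244) ≡ 1 (mod 2305); multiply by 180: t ≡ 43920 (mod 2305).
Smallest nonnegative: t = 43920 mod 2305 = 125.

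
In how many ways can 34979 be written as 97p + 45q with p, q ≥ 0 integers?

8

gcd(97, 45) = 1  (97 = 2×45 + 7, 45 = 6×7 + 3, 7 = 2×3 + 1, 3 = 3×1).
Back-substituting, 97×(13) + 45×(-28) = 1.
Scale by 34979: one solution is (454727, -979412). Reduce p mod 45: (2, 773).
General: p = 2 + 45t, q = 773 - 97t.
p ≥ 0 ⇒ t ≥ 0; q ≥ 0 ⇒ t ≤ 7. So t ∈ [0, 7]: 8 solutions.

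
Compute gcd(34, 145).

gcd(145, 34):
  145 = 4×34 + 9
  34 = 3×9 + 7
  9 = 1×7 + 2
  7 = 3×2 + 1
  2 = 2×1
so gcd(145, 34) = 1.

1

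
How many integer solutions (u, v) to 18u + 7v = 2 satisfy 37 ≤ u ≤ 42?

1

gcd(18, 7):
  18 = 2·7 + 4
  7 = 1·4 + 3
  4 = 1·3 + 1
  3 = 3·1
so gcd(18, 7) = 1.
Back-substitute for Bézout coefficients:
  1 = 4 - 1·3
  ... = 18·(2) + 7·(-5)
Scale by 2: particular solution (4, -10); reduce u mod 7: (4, -10).
General solution: u = 4 + 7t, v = -10 - 18t for integer t.
37 ≤ 4 + 7t ≤ 42 gives t ∈ [5, 5], which is 1 value.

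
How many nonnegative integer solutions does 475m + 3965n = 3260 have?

0

gcd(3965, 475) = 5.
By Bézout, 475·(192) + 3965·(-23) = 5.
One solution: (683, -81).
General: m = 683 + 793t, n = -81 - 95t.
m ≥ 0 ⇒ t ≥ 0; n ≥ 0 ⇒ t ≤ -1. So t ∈ [0, -1]: 0 solutions.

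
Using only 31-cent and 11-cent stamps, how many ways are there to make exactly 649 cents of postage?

Need nonnegative integers with 31j + 11k = 649.
gcd(31, 11) = 1, and 31·(5) + 11·(-14) = 1.
So (j₀, k₀) = (3245, -9086); general j = 3245 + 11t, k = -9086 - 31t.
j ≥ 0 ⇒ t ≥ -295; k ≥ 0 ⇒ t ≤ -294. That's 2 values of t.

2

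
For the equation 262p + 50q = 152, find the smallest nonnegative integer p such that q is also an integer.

gcd(262, 50):
  262 = 5·50 + 12
  50 = 4·12 + 2
  12 = 6·2
so gcd(262, 50) = 2.
2 divides 152, so solutions exist.
Back-substitute for Bézout coefficients:
  2 = 50 - 4·12
  ... = 262·(-4) + 50·(21)
Scale by 152/2 = 76: (p₀, q₀) = (-304, 1596).
General solution: p = -304 + 25t, q = 1596 - 131t for integer t.
p ≥ 0: smallest is -304 mod 25 = 21 (at t = 13), with q = -107.

21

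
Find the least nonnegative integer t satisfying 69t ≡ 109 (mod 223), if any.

gcd(223, 69) = 1  (223 = 3*69 + 16, 69 = 4*16 + 5, 16 = 3*5 + 1, 5 = 5*1).
1 divides 109, so solutions exist.
Back-substituting, 69*(-42) + 223*(13) = 1.
So 69*(-42) ≡ 1 (mod 223); multiply by 109: t ≡ -4578 (mod 223).
Smallest nonnegative: t = -4578 mod 223 = 105.

105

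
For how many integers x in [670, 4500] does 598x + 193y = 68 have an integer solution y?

20

gcd(598, 193) = 1  (598 = 3*193 + 19, 193 = 10*19 + 3, 19 = 6*3 + 1, 3 = 3*1).
Back-substituting, 598*(61) + 193*(-189) = 1.
Scale by 68: particular solution (4148, -12852); reduce x mod 193: (95, -294).
General solution: x = 95 + 193t, y = -294 - 598t for integer t.
670 ≤ 95 + 193t ≤ 4500 gives t ∈ [3, 22], which is 20 values.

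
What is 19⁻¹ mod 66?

7

gcd(66, 19):
  66 = 3·19 + 9
  19 = 2·9 + 1
  9 = 9·1
so gcd(66, 19) = 1.
Back-substitute for Bézout coefficients:
  1 = 19 - 2·9
  ... = 19·(7) + 66·(-2)
So 19·7 ≡ 1 (mod 66), and 7 mod 66 = 7.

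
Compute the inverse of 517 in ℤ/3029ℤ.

498

gcd(3029, 517) = 1.
By Bézout, 517×(498) + 3029×(-85) = 1.
So 517×498 ≡ 1 (mod 3029), and 498 mod 3029 = 498.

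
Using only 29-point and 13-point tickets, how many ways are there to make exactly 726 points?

2

Need nonnegative integers with 29j + 13k = 726.
gcd(29, 13) = 1, and 29·(-4) + 13·(9) = 1.
So (j₀, k₀) = (-2904, 6534); general j = -2904 + 13t, k = 6534 - 29t.
j ≥ 0 ⇒ t ≥ 224; k ≥ 0 ⇒ t ≤ 225. That's 2 values of t.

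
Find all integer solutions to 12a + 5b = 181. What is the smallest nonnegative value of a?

gcd(12, 5) = 1.
1 divides 181, so solutions exist.
By Bézout, 12·(-2) + 5·(5) = 1.
Scale by 181/1 = 181: (a₀, b₀) = (-362, 905).
General solution: a = -362 + 5t, b = 905 - 12t for integer t.
a ≥ 0: smallest is -362 mod 5 = 3 (at t = 73), with b = 29.

3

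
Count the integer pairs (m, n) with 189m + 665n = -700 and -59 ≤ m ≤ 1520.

gcd(665, 189) = 7.
By Bézout, 189×(-7) + 665×(2) = 7.
Particular solution: (35, -11).
General solution: m = 35 + 95t, n = -11 - 27t for integer t.
-59 ≤ 35 + 95t ≤ 1520 gives t ∈ [0, 15], which is 16 values.

16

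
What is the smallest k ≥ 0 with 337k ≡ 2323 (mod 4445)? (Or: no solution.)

gcd(4445, 337) = 1.
1 divides 2323, so solutions exist.
By Bézout, 337*(-1042) + 4445*(79) = 1.
So 337*(-1042) ≡ 1 (mod 4445); multiply by 2323: k ≡ -2420566 (mod 4445).
Smallest nonnegative: k = -2420566 mod 4445 = 1959.

1959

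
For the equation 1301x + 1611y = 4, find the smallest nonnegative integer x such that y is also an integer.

gcd(1611, 1301) = 1  (1611 = 1·1301 + 310, 1301 = 4·310 + 61, 310 = 5·61 + 5, 61 = 12·5 + 1, 5 = 5·1).
1 divides 4, so solutions exist.
Back-substituting, 1301·(317) + 1611·(-256) = 1.
Scale by 4/1 = 4: (x₀, y₀) = (1268, -1024).
General solution: x = 1268 + 1611t, y = -1024 - 1301t for integer t.
x ≥ 0: smallest is 1268 mod 1611 = 1268 (at t = 0), with y = -1024.

1268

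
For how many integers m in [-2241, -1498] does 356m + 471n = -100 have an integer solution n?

2

gcd(471, 356):
  471 = 1*356 + 115
  356 = 3*115 + 11
  115 = 10*11 + 5
  11 = 2*5 + 1
  5 = 5*1
so gcd(471, 356) = 1.
Back-substitute for Bézout coefficients:
  1 = 11 - 2*5
  ... = 356*(86) + 471*(-65)
Scale by -100: particular solution (-8600, 6500); reduce m mod 471: (349, -264).
General solution: m = 349 + 471t, n = -264 - 356t for integer t.
-2241 ≤ 349 + 471t ≤ -1498 gives t ∈ [-5, -4], which is 2 values.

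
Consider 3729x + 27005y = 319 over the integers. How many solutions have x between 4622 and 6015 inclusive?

1

gcd(27005, 3729) = 11.
By Bézout, 3729×(449) + 27005×(-62) = 11.
Particular solution: (746, -103).
General solution: x = 746 + 2455t, y = -103 - 339t for integer t.
4622 ≤ 746 + 2455t ≤ 6015 gives t ∈ [2, 2], which is 1 value.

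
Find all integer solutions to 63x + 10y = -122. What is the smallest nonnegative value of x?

gcd(63, 10):
  63 = 6×10 + 3
  10 = 3×3 + 1
  3 = 3×1
so gcd(63, 10) = 1.
1 divides -122, so solutions exist.
Back-substitute for Bézout coefficients:
  1 = 10 - 3×3
  ... = 63×(-3) + 10×(19)
Scale by -122/1 = -122: (x₀, y₀) = (366, -2318).
General solution: x = 366 + 10t, y = -2318 - 63t for integer t.
x ≥ 0: smallest is 366 mod 10 = 6 (at t = -36), with y = -50.

6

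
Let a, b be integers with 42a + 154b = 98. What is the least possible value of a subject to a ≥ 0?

gcd(154, 42) = 14  (154 = 3*42 + 28, 42 = 1*28 + 14, 28 = 2*14).
14 divides 98, so solutions exist.
Back-substituting, 42*(4) + 154*(-1) = 14.
Scale by 98/14 = 7: (a₀, b₀) = (28, -7).
General solution: a = 28 + 11t, b = -7 - 3t for integer t.
a ≥ 0: smallest is 28 mod 11 = 6 (at t = -2), with b = -1.

6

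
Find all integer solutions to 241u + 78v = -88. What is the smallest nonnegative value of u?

gcd(241, 78):
  241 = 3×78 + 7
  78 = 11×7 + 1
  7 = 7×1
so gcd(241, 78) = 1.
1 divides -88, so solutions exist.
Back-substitute for Bézout coefficients:
  1 = 78 - 11×7
  ... = 241×(-11) + 78×(34)
Scale by -88/1 = -88: (u₀, v₀) = (968, -2992).
General solution: u = 968 + 78t, v = -2992 - 241t for integer t.
u ≥ 0: smallest is 968 mod 78 = 32 (at t = -12), with v = -100.

32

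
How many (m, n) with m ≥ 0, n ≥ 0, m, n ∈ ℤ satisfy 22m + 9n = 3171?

16

gcd(22, 9) = 1  (22 = 2×9 + 4, 9 = 2×4 + 1, 4 = 4×1).
Back-substituting, 22×(-2) + 9×(5) = 1.
Scale by 3171: one solution is (-6342, 15855). Reduce m mod 9: (3, 345).
General: m = 3 + 9t, n = 345 - 22t.
m ≥ 0 ⇒ t ≥ 0; n ≥ 0 ⇒ t ≤ 15. So t ∈ [0, 15]: 16 solutions.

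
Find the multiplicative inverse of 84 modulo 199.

154

gcd(199, 84):
  199 = 2·84 + 31
  84 = 2·31 + 22
  31 = 1·22 + 9
  22 = 2·9 + 4
  9 = 2·4 + 1
  4 = 4·1
so gcd(199, 84) = 1.
Back-substitute for Bézout coefficients:
  1 = 9 - 2·4
  ... = 84·(-45) + 199·(19)
So 84·-45 ≡ 1 (mod 199), and -45 mod 199 = 154.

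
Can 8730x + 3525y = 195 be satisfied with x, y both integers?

yes

gcd(8730, 3525):
  8730 = 2*3525 + 1680
  3525 = 2*1680 + 165
  1680 = 10*165 + 30
  165 = 5*30 + 15
  30 = 2*15
so gcd(8730, 3525) = 15.
15 divides 195, so integer solutions exist.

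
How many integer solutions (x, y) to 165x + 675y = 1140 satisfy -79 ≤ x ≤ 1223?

29

gcd(675, 165) = 15  (675 = 4·165 + 15, 165 = 11·15).
Back-substituting, 165·(-4) + 675·(1) = 15.
Scale by 76: particular solution (-304, 76); reduce x mod 45: (11, -1).
General solution: x = 11 + 45t, y = -1 - 11t for integer t.
-79 ≤ 11 + 45t ≤ 1223 gives t ∈ [-2, 26], which is 29 values.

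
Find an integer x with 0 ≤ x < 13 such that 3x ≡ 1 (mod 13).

9

gcd(13, 3) = 1  (13 = 4×3 + 1, 3 = 3×1).
Back-substituting, 3×(-4) + 13×(1) = 1.
So 3×-4 ≡ 1 (mod 13), and -4 mod 13 = 9.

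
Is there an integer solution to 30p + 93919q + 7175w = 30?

yes

gcd(93919, 30) = 1  (93919 = 3130×30 + 19, 30 = 1×19 + 11, 19 = 1×11 + 8, 11 = 1×8 + 3, 8 = 2×3 + 2, 3 = 1×2 + 1, 2 = 2×1).
gcd(1, 7175) = 1.
1 divides 30, so integer solutions exist.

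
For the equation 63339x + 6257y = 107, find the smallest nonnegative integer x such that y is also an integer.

4044

gcd(63339, 6257) = 1  (63339 = 10*6257 + 769, 6257 = 8*769 + 105, 769 = 7*105 + 34, 105 = 3*34 + 3, 34 = 11*3 + 1, 3 = 3*1).
1 divides 107, so solutions exist.
Back-substituting, 63339*(2026) + 6257*(-20509) = 1.
Scale by 107/1 = 107: (x₀, y₀) = (216782, -2194463).
General solution: x = 216782 + 6257t, y = -2194463 - 63339t for integer t.
x ≥ 0: smallest is 216782 mod 6257 = 4044 (at t = -34), with y = -40937.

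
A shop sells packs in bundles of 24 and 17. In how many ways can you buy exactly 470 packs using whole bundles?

1

Need nonnegative integers with 24j + 17k = 470.
gcd(24, 17) = 1, and 24·(5) + 17·(-7) = 1.
So (j₀, k₀) = (2350, -3290); general j = 2350 + 17t, k = -3290 - 24t.
j ≥ 0 ⇒ t ≥ -138; k ≥ 0 ⇒ t ≤ -138. That's 1 value of t.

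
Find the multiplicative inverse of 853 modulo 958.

885

gcd(958, 853) = 1.
By Bézout, 853·(-73) + 958·(65) = 1.
So 853·-73 ≡ 1 (mod 958), and -73 mod 958 = 885.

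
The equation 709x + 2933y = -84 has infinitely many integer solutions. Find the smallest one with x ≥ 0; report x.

gcd(2933, 709) = 1  (2933 = 4·709 + 97, 709 = 7·97 + 30, 97 = 3·30 + 7, 30 = 4·7 + 2, 7 = 3·2 + 1, 2 = 2·1).
1 divides -84, so solutions exist.
Back-substituting, 709·(-1270) + 2933·(307) = 1.
Scale by -84/1 = -84: (x₀, y₀) = (106680, -25788).
General solution: x = 106680 + 2933t, y = -25788 - 709t for integer t.
x ≥ 0: smallest is 106680 mod 2933 = 1092 (at t = -36), with y = -264.

1092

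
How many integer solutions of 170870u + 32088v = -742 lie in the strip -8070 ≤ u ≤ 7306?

gcd(170870, 32088) = 14.
By Bézout, 170870·(-563) + 32088·(2998) = 14.
Particular solution: (43, -229).
General solution: u = 43 + 2292t, v = -229 - 12205t for integer t.
-8070 ≤ 43 + 2292t ≤ 7306 gives t ∈ [-3, 3], which is 7 values.

7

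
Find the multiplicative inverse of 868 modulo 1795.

1582

gcd(1795, 868) = 1  (1795 = 2×868 + 59, 868 = 14×59 + 42, 59 = 1×42 + 17, 42 = 2×17 + 8, 17 = 2×8 + 1, 8 = 8×1).
Back-substituting, 868×(-213) + 1795×(103) = 1.
So 868×-213 ≡ 1 (mod 1795), and -213 mod 1795 = 1582.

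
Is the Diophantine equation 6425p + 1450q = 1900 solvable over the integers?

gcd(6425, 1450) = 25.
25 divides 1900, so integer solutions exist.

yes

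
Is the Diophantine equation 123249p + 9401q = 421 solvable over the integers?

gcd(123249, 9401):
  123249 = 13*9401 + 1036
  9401 = 9*1036 + 77
  1036 = 13*77 + 35
  77 = 2*35 + 7
  35 = 5*7
so gcd(123249, 9401) = 7.
7 does not divide 421 (remainder 1), so no integer solutions.

no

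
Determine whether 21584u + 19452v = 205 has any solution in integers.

no

gcd(21584, 19452):
  21584 = 1·19452 + 2132
  19452 = 9·2132 + 264
  2132 = 8·264 + 20
  264 = 13·20 + 4
  20 = 5·4
so gcd(21584, 19452) = 4.
4 does not divide 205 (remainder 1), so no integer solutions.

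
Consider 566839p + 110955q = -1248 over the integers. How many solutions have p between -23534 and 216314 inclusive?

gcd(566839, 110955) = 13.
By Bézout, 566839*(-653) + 110955*(3336) = 13.
Particular solution: (2943, -15035).
General solution: p = 2943 + 8535t, q = -15035 - 43603t for integer t.
-23534 ≤ 2943 + 8535t ≤ 216314 gives t ∈ [-3, 24], which is 28 values.

28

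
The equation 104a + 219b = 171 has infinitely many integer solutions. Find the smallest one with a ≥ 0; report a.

gcd(219, 104):
  219 = 2·104 + 11
  104 = 9·11 + 5
  11 = 2·5 + 1
  5 = 5·1
so gcd(219, 104) = 1.
1 divides 171, so solutions exist.
Back-substitute for Bézout coefficients:
  1 = 11 - 2·5
  ... = 104·(-40) + 219·(19)
Scale by 171/1 = 171: (a₀, b₀) = (-6840, 3249).
General solution: a = -6840 + 219t, b = 3249 - 104t for integer t.
a ≥ 0: smallest is -6840 mod 219 = 168 (at t = 32), with b = -79.

168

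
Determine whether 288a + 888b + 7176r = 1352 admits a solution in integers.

no

gcd(888, 288):
  888 = 3*288 + 24
  288 = 12*24
so gcd(888, 288) = 24.
gcd(24, 7176) = 24.
24 does not divide 1352 (remainder 8), so no integer solutions.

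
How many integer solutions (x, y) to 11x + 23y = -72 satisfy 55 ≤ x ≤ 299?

10

gcd(23, 11) = 1.
By Bézout, 11×(-2) + 23×(1) = 1.
Particular solution: (6, -6).
General solution: x = 6 + 23t, y = -6 - 11t for integer t.
55 ≤ 6 + 23t ≤ 299 gives t ∈ [3, 12], which is 10 values.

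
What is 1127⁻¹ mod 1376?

gcd(1376, 1127) = 1.
By Bézout, 1127·(-105) + 1376·(86) = 1.
So 1127·-105 ≡ 1 (mod 1376), and -105 mod 1376 = 1271.

1271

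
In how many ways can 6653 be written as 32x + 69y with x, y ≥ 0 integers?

gcd(69, 32) = 1  (69 = 2·32 + 5, 32 = 6·5 + 2, 5 = 2·2 + 1, 2 = 2·1).
Back-substituting, 32·(-28) + 69·(13) = 1.
Scale by 6653: one solution is (-186284, 86489). Reduce x mod 69: (16, 89).
General: x = 16 + 69t, y = 89 - 32t.
x ≥ 0 ⇒ t ≥ 0; y ≥ 0 ⇒ t ≤ 2. So t ∈ [0, 2]: 3 solutions.

3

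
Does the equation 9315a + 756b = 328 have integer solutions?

no

gcd(9315, 756):
  9315 = 12×756 + 243
  756 = 3×243 + 27
  243 = 9×27
so gcd(9315, 756) = 27.
27 does not divide 328 (remainder 4), so no integer solutions.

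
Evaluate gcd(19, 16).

gcd(19, 16):
  19 = 1*16 + 3
  16 = 5*3 + 1
  3 = 3*1
so gcd(19, 16) = 1.

1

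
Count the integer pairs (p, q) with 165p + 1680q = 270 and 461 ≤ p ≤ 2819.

21

gcd(1680, 165):
  1680 = 10·165 + 30
  165 = 5·30 + 15
  30 = 2·15
so gcd(1680, 165) = 15.
Back-substitute for Bézout coefficients:
  15 = 165 - 5·30
  ... = 165·(51) + 1680·(-5)
Scale by 18: particular solution (918, -90); reduce p mod 112: (22, -2).
General solution: p = 22 + 112t, q = -2 - 11t for integer t.
461 ≤ 22 + 112t ≤ 2819 gives t ∈ [4, 24], which is 21 values.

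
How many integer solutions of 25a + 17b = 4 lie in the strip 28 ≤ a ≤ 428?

23

gcd(25, 17):
  25 = 1×17 + 8
  17 = 2×8 + 1
  8 = 8×1
so gcd(25, 17) = 1.
Back-substitute for Bézout coefficients:
  1 = 17 - 2×8
  ... = 25×(-2) + 17×(3)
Scale by 4: particular solution (-8, 12); reduce a mod 17: (9, -13).
General solution: a = 9 + 17t, b = -13 - 25t for integer t.
28 ≤ 9 + 17t ≤ 428 gives t ∈ [2, 24], which is 23 values.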